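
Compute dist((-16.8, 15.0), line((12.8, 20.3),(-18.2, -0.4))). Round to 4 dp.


|cross product| = 448.42
|line direction| = sqrt(1389.49) = 37.2759
Distance = 448.42/sqrt(1389.49) = 12.0298

12.0298


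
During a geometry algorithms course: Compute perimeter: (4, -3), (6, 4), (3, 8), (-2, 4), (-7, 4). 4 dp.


Sides: (4, -3)->(6, 4): sqrt(53) = 7.28011, (6, 4)->(3, 8): sqrt(25) = 5, (3, 8)->(-2, 4): sqrt(41) = 6.403124, (-2, 4)->(-7, 4): sqrt(25) = 5, (-7, 4)->(4, -3): sqrt(170) = 13.038405
Sum = 36.721639
Perimeter = 36.7216

36.7216


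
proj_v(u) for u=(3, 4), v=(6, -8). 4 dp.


u.v = -14, |v| = sqrt(100) = 10
Scalar projection = u.v / |v| = -14 / sqrt(100) = -1.4

-1.4


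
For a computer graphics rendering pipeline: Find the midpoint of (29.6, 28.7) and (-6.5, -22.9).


M = ((29.6+(-6.5))/2, (28.7+(-22.9))/2)
= (11.55, 2.9)

(11.55, 2.9)


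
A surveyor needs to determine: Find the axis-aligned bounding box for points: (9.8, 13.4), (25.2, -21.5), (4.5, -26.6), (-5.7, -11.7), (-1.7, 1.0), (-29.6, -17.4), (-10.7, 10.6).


x range: [-29.6, 25.2]
y range: [-26.6, 13.4]
Bounding box: (-29.6,-26.6) to (25.2,13.4)

(-29.6,-26.6) to (25.2,13.4)


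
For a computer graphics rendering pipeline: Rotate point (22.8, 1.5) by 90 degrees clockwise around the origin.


90° CW: (x,y) -> (y, -x)
(22.8,1.5) -> (1.5, -22.8)

(1.5, -22.8)


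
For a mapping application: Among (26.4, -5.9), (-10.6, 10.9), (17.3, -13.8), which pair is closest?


d(P0,P1) = 40.6355, d(P0,P2) = 12.0507, d(P1,P2) = 37.2626
Closest: P0 and P2

Closest pair: (26.4, -5.9) and (17.3, -13.8), distance = 12.0507


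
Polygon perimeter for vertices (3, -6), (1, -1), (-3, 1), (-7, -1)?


Sides: (3, -6)->(1, -1): sqrt(29) = 5.385165, (1, -1)->(-3, 1): sqrt(20) = 4.472136, (-3, 1)->(-7, -1): sqrt(20) = 4.472136, (-7, -1)->(3, -6): sqrt(125) = 11.18034
Sum = 25.509777
Perimeter = 25.5098

25.5098


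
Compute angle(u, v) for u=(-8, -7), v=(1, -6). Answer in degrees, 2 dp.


u.v = 34, |u| = sqrt(113) = 10.6301, |v| = sqrt(37) = 6.0828
cos(theta) = u.v/(|u||v|) = 34/sqrt(4181) = 0.525822
theta = acos(0.525822) = 58.28 degrees

58.28 degrees


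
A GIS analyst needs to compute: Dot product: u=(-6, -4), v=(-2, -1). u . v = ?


u . v = u_x*v_x + u_y*v_y = (-6)*(-2) + (-4)*(-1)
= 12 + 4 = 16

16


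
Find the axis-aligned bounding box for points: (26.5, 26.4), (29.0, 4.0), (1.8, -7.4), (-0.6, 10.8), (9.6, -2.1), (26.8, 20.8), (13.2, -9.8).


x range: [-0.6, 29]
y range: [-9.8, 26.4]
Bounding box: (-0.6,-9.8) to (29,26.4)

(-0.6,-9.8) to (29,26.4)


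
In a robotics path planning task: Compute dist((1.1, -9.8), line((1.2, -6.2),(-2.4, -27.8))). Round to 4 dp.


|cross product| = 10.8
|line direction| = sqrt(479.52) = 21.8979
Distance = 10.8/sqrt(479.52) = 0.4932

0.4932


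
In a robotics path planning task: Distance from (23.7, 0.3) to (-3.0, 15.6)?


dx=-26.7, dy=15.3
d^2 = (-26.7)^2 + 15.3^2 = 946.98
d = sqrt(946.98) = 30.773

30.773


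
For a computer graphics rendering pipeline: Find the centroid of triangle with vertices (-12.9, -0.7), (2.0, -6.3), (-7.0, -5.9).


Centroid = ((x_A+x_B+x_C)/3, (y_A+y_B+y_C)/3)
= (((-12.9)+2+(-7))/3, ((-0.7)+(-6.3)+(-5.9))/3)
= (-5.9667, -4.3)

(-5.9667, -4.3)


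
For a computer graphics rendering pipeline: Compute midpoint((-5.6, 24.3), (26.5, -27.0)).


M = (((-5.6)+26.5)/2, (24.3+(-27))/2)
= (10.45, -1.35)

(10.45, -1.35)


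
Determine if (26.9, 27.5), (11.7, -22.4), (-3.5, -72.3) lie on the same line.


Cross product: (11.7-26.9)*((-72.3)-27.5) - ((-22.4)-27.5)*((-3.5)-26.9)
= 0

Yes, collinear


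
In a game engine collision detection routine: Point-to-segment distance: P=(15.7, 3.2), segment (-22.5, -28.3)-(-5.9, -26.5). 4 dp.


Project P onto AB: t = 1 (clamped to [0,1])
Closest point on segment: (-5.9, -26.5)
Distance: 36.724

36.724


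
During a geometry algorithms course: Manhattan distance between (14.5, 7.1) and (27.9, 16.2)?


|14.5-27.9| + |7.1-16.2| = 13.4 + 9.1 = 22.5

22.5


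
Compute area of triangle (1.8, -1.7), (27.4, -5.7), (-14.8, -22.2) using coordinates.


Area = |x_A(y_B-y_C) + x_B(y_C-y_A) + x_C(y_A-y_B)|/2
= |29.7 + (-561.7) + (-59.2)|/2
= 591.2/2 = 295.6

295.6


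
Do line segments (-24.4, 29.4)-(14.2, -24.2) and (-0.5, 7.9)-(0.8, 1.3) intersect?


Cross products: d1=-129.79, d2=55.29, d3=451.14, d4=266.06
d1*d2 < 0 and d3*d4 < 0? no

No, they don't intersect


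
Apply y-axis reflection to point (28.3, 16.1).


Reflection over y-axis: (x,y) -> (-x,y)
(28.3, 16.1) -> (-28.3, 16.1)

(-28.3, 16.1)


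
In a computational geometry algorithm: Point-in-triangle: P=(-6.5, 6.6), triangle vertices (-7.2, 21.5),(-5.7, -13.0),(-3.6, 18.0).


Cross products: AB x AP = 1.8, BC x BP = 65.96, CA x CP = 51.19
All same sign? yes

Yes, inside


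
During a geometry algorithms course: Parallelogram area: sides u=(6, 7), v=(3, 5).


|u x v| = |6*5 - 7*3|
= |30 - 21| = 9

9


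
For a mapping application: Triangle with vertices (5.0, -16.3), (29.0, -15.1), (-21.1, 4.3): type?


Side lengths squared: AB^2=577.44, BC^2=2886.37, CA^2=1105.57
Sorted: [577.44, 1105.57, 2886.37]
By sides: Scalene, By angles: Obtuse

Scalene, Obtuse


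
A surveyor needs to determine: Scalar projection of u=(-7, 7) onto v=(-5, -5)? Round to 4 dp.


u.v = 0, |v| = sqrt(50) = 7.0711
Scalar projection = u.v / |v| = 0 / sqrt(50) = 0

0


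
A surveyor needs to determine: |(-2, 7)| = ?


|u| = sqrt((-2)^2 + 7^2) = sqrt(53) = 7.2801

7.2801


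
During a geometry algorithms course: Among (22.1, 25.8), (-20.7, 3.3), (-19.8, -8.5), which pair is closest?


d(P0,P1) = 48.3538, d(P0,P2) = 54.1489, d(P1,P2) = 11.8343
Closest: P1 and P2

Closest pair: (-20.7, 3.3) and (-19.8, -8.5), distance = 11.8343


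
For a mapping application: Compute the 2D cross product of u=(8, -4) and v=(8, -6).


u x v = u_x*v_y - u_y*v_x = 8*(-6) - (-4)*8
= (-48) - (-32) = -16

-16


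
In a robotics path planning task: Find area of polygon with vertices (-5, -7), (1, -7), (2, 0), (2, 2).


Shoelace sum: ((-5)*(-7) - 1*(-7)) + (1*0 - 2*(-7)) + (2*2 - 2*0) + (2*(-7) - (-5)*2)
= 56
Area = |56|/2 = 28

28


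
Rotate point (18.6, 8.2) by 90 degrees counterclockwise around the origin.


90° CCW: (x,y) -> (-y, x)
(18.6,8.2) -> (-8.2, 18.6)

(-8.2, 18.6)


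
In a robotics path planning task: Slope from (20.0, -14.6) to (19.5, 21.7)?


slope = (y2-y1)/(x2-x1) = (21.7-(-14.6))/(19.5-20) = 36.3/(-0.5) = -72.6

-72.6


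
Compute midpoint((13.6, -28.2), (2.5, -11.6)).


M = ((13.6+2.5)/2, ((-28.2)+(-11.6))/2)
= (8.05, -19.9)

(8.05, -19.9)


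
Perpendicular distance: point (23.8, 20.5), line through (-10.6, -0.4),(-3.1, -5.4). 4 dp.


|cross product| = 328.75
|line direction| = sqrt(81.25) = 9.0139
Distance = 328.75/sqrt(81.25) = 36.4715

36.4715


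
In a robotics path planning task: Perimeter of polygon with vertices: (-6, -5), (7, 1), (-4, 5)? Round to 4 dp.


Sides: (-6, -5)->(7, 1): sqrt(205) = 14.317821, (7, 1)->(-4, 5): sqrt(137) = 11.7047, (-4, 5)->(-6, -5): sqrt(104) = 10.198039
Sum = 36.22056
Perimeter = 36.2206

36.2206


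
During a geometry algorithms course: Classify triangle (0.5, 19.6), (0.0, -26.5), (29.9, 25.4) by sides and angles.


Side lengths squared: AB^2=2125.46, BC^2=3587.62, CA^2=898
Sorted: [898, 2125.46, 3587.62]
By sides: Scalene, By angles: Obtuse

Scalene, Obtuse


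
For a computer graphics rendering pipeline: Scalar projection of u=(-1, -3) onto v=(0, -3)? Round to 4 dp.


u.v = 9, |v| = sqrt(9) = 3
Scalar projection = u.v / |v| = 9 / sqrt(9) = 3

3


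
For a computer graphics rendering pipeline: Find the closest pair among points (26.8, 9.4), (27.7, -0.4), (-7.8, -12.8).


d(P0,P1) = 9.8412, d(P0,P2) = 41.1096, d(P1,P2) = 37.6033
Closest: P0 and P1

Closest pair: (26.8, 9.4) and (27.7, -0.4), distance = 9.8412


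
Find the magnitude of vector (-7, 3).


|u| = sqrt((-7)^2 + 3^2) = sqrt(58) = 7.6158

7.6158


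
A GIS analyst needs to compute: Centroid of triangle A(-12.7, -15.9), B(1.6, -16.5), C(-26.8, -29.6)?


Centroid = ((x_A+x_B+x_C)/3, (y_A+y_B+y_C)/3)
= (((-12.7)+1.6+(-26.8))/3, ((-15.9)+(-16.5)+(-29.6))/3)
= (-12.6333, -20.6667)

(-12.6333, -20.6667)


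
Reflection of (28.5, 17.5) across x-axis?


Reflection over x-axis: (x,y) -> (x,-y)
(28.5, 17.5) -> (28.5, -17.5)

(28.5, -17.5)


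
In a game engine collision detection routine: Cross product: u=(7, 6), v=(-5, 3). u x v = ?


u x v = u_x*v_y - u_y*v_x = 7*3 - 6*(-5)
= 21 - (-30) = 51

51


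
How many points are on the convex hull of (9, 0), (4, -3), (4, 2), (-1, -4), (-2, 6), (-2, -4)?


Convex hull vertices (CCW): (-2, -4), (-1, -4), (4, -3), (9, 0), (-2, 6)
Count = 5

5


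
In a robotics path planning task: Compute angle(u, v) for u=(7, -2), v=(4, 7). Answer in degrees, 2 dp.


u.v = 14, |u| = sqrt(53) = 7.2801, |v| = sqrt(65) = 8.0623
cos(theta) = u.v/(|u||v|) = 14/sqrt(3445) = 0.238525
theta = acos(0.238525) = 76.2 degrees

76.2 degrees


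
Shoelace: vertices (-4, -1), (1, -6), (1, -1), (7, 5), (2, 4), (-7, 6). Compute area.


Shoelace sum: ((-4)*(-6) - 1*(-1)) + (1*(-1) - 1*(-6)) + (1*5 - 7*(-1)) + (7*4 - 2*5) + (2*6 - (-7)*4) + ((-7)*(-1) - (-4)*6)
= 131
Area = |131|/2 = 65.5

65.5


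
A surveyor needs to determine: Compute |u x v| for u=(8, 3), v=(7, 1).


|u x v| = |8*1 - 3*7|
= |8 - 21| = 13

13


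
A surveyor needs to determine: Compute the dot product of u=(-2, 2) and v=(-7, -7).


u . v = u_x*v_x + u_y*v_y = (-2)*(-7) + 2*(-7)
= 14 + (-14) = 0

0


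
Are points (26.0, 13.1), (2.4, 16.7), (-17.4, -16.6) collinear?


Cross product: (2.4-26)*((-16.6)-13.1) - (16.7-13.1)*((-17.4)-26)
= 857.16

No, not collinear


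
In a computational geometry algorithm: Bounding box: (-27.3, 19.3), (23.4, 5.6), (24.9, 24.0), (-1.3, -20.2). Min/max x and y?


x range: [-27.3, 24.9]
y range: [-20.2, 24]
Bounding box: (-27.3,-20.2) to (24.9,24)

(-27.3,-20.2) to (24.9,24)


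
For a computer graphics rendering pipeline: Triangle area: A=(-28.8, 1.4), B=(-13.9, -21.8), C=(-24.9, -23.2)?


Area = |x_A(y_B-y_C) + x_B(y_C-y_A) + x_C(y_A-y_B)|/2
= |(-40.32) + 341.94 + (-577.68)|/2
= 276.06/2 = 138.03

138.03


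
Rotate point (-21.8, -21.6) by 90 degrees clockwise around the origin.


90° CW: (x,y) -> (y, -x)
(-21.8,-21.6) -> (-21.6, 21.8)

(-21.6, 21.8)


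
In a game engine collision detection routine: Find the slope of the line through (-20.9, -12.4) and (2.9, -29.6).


slope = (y2-y1)/(x2-x1) = ((-29.6)-(-12.4))/(2.9-(-20.9)) = (-17.2)/23.8 = -0.7227

-0.7227


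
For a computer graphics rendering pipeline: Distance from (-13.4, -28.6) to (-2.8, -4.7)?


dx=10.6, dy=23.9
d^2 = 10.6^2 + 23.9^2 = 683.57
d = sqrt(683.57) = 26.1452

26.1452


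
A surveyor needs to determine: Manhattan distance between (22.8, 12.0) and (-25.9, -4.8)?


|22.8-(-25.9)| + |12-(-4.8)| = 48.7 + 16.8 = 65.5

65.5


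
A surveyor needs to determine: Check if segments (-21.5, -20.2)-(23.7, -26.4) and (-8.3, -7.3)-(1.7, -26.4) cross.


Cross products: d1=-381.12, d2=420.2, d3=664.92, d4=-136.4
d1*d2 < 0 and d3*d4 < 0? yes

Yes, they intersect


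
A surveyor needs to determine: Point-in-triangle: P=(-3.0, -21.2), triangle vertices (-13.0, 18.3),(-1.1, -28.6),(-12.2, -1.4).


Cross products: AB x AP = -1.05, BC x BP = -30.46, CA x CP = -165.4
All same sign? yes

Yes, inside


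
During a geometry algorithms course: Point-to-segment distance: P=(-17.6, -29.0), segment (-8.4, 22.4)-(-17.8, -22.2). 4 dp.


Project P onto AB: t = 1 (clamped to [0,1])
Closest point on segment: (-17.8, -22.2)
Distance: 6.8029

6.8029


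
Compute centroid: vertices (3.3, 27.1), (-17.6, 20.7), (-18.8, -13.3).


Centroid = ((x_A+x_B+x_C)/3, (y_A+y_B+y_C)/3)
= ((3.3+(-17.6)+(-18.8))/3, (27.1+20.7+(-13.3))/3)
= (-11.0333, 11.5)

(-11.0333, 11.5)


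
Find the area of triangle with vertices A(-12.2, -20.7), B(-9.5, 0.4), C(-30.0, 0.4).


Area = |x_A(y_B-y_C) + x_B(y_C-y_A) + x_C(y_A-y_B)|/2
= |0 + (-200.45) + 633|/2
= 432.55/2 = 216.275

216.275


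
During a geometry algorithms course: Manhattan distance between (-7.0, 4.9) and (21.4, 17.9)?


|(-7)-21.4| + |4.9-17.9| = 28.4 + 13 = 41.4

41.4


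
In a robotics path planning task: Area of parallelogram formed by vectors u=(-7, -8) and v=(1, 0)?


|u x v| = |(-7)*0 - (-8)*1|
= |0 - (-8)| = 8

8


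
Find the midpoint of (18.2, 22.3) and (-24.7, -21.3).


M = ((18.2+(-24.7))/2, (22.3+(-21.3))/2)
= (-3.25, 0.5)

(-3.25, 0.5)


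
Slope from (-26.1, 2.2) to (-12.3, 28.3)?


slope = (y2-y1)/(x2-x1) = (28.3-2.2)/((-12.3)-(-26.1)) = 26.1/13.8 = 1.8913

1.8913


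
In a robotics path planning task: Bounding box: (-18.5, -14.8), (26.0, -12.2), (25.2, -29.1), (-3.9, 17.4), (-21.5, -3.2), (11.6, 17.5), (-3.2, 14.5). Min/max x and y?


x range: [-21.5, 26]
y range: [-29.1, 17.5]
Bounding box: (-21.5,-29.1) to (26,17.5)

(-21.5,-29.1) to (26,17.5)


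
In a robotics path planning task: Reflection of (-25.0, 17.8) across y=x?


Reflection over y=x: (x,y) -> (y,x)
(-25, 17.8) -> (17.8, -25)

(17.8, -25)


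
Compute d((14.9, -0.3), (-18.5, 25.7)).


dx=-33.4, dy=26
d^2 = (-33.4)^2 + 26^2 = 1791.56
d = sqrt(1791.56) = 42.3268

42.3268


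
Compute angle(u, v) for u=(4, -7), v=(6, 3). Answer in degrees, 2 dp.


u.v = 3, |u| = sqrt(65) = 8.0623, |v| = sqrt(45) = 6.7082
cos(theta) = u.v/(|u||v|) = 3/sqrt(2925) = 0.05547
theta = acos(0.05547) = 86.82 degrees

86.82 degrees


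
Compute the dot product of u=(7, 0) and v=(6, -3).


u . v = u_x*v_x + u_y*v_y = 7*6 + 0*(-3)
= 42 + 0 = 42

42


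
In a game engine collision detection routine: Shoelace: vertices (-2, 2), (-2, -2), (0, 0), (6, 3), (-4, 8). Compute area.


Shoelace sum: ((-2)*(-2) - (-2)*2) + ((-2)*0 - 0*(-2)) + (0*3 - 6*0) + (6*8 - (-4)*3) + ((-4)*2 - (-2)*8)
= 76
Area = |76|/2 = 38

38


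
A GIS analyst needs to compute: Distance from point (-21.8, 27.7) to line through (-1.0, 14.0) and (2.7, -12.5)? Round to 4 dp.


|cross product| = 500.51
|line direction| = sqrt(715.94) = 26.7571
Distance = 500.51/sqrt(715.94) = 18.7057

18.7057


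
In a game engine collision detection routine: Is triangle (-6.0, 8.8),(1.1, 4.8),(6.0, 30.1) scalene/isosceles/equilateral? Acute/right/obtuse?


Side lengths squared: AB^2=66.41, BC^2=664.1, CA^2=597.69
Sorted: [66.41, 597.69, 664.1]
By sides: Scalene, By angles: Right

Scalene, Right


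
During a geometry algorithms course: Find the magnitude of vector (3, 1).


|u| = sqrt(3^2 + 1^2) = sqrt(10) = 3.1623

3.1623


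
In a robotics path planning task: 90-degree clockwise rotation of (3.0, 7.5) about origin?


90° CW: (x,y) -> (y, -x)
(3,7.5) -> (7.5, -3)

(7.5, -3)


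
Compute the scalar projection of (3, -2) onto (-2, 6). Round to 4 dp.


u.v = -18, |v| = sqrt(40) = 6.3246
Scalar projection = u.v / |v| = -18 / sqrt(40) = -2.846

-2.846


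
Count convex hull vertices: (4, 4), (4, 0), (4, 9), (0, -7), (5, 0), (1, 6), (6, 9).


Convex hull vertices (CCW): (0, -7), (5, 0), (6, 9), (4, 9), (1, 6)
Count = 5

5


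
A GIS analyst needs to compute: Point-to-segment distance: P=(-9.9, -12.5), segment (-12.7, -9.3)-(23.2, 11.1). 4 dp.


Project P onto AB: t = 0.0207 (clamped to [0,1])
Closest point on segment: (-11.958, -8.8784)
Distance: 4.1655

4.1655


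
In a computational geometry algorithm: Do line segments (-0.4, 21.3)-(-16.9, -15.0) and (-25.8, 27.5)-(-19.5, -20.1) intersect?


Cross products: d1=1169.98, d2=155.89, d3=-1024.32, d4=-10.23
d1*d2 < 0 and d3*d4 < 0? no

No, they don't intersect


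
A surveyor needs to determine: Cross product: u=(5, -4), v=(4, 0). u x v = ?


u x v = u_x*v_y - u_y*v_x = 5*0 - (-4)*4
= 0 - (-16) = 16

16


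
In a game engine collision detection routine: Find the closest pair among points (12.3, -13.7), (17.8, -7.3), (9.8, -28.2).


d(P0,P1) = 8.4386, d(P0,P2) = 14.7139, d(P1,P2) = 22.3788
Closest: P0 and P1

Closest pair: (12.3, -13.7) and (17.8, -7.3), distance = 8.4386


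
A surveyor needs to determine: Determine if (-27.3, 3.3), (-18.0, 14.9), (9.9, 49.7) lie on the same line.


Cross product: ((-18)-(-27.3))*(49.7-3.3) - (14.9-3.3)*(9.9-(-27.3))
= 0

Yes, collinear


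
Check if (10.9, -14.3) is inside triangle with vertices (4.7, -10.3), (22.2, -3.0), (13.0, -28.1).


Cross products: AB x AP = -115.26, BC x BP = -179.67, CA x CP = -77.16
All same sign? yes

Yes, inside


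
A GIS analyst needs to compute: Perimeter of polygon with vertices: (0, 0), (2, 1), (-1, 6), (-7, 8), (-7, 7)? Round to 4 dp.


Sides: (0, 0)->(2, 1): sqrt(5) = 2.236068, (2, 1)->(-1, 6): sqrt(34) = 5.830952, (-1, 6)->(-7, 8): sqrt(40) = 6.324555, (-7, 8)->(-7, 7): sqrt(1) = 1, (-7, 7)->(0, 0): sqrt(98) = 9.899495
Sum = 25.29107
Perimeter = 25.2911

25.2911


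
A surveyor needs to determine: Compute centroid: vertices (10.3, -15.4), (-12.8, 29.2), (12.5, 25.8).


Centroid = ((x_A+x_B+x_C)/3, (y_A+y_B+y_C)/3)
= ((10.3+(-12.8)+12.5)/3, ((-15.4)+29.2+25.8)/3)
= (3.3333, 13.2)

(3.3333, 13.2)


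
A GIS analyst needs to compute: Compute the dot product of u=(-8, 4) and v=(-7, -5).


u . v = u_x*v_x + u_y*v_y = (-8)*(-7) + 4*(-5)
= 56 + (-20) = 36

36


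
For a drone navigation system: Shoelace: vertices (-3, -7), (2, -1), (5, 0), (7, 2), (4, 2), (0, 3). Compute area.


Shoelace sum: ((-3)*(-1) - 2*(-7)) + (2*0 - 5*(-1)) + (5*2 - 7*0) + (7*2 - 4*2) + (4*3 - 0*2) + (0*(-7) - (-3)*3)
= 59
Area = |59|/2 = 29.5

29.5


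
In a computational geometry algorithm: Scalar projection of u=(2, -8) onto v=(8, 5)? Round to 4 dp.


u.v = -24, |v| = sqrt(89) = 9.434
Scalar projection = u.v / |v| = -24 / sqrt(89) = -2.544

-2.544


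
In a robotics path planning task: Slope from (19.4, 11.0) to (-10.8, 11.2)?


slope = (y2-y1)/(x2-x1) = (11.2-11)/((-10.8)-19.4) = 0.2/(-30.2) = -0.0066

-0.0066


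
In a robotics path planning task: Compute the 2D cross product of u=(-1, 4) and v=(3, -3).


u x v = u_x*v_y - u_y*v_x = (-1)*(-3) - 4*3
= 3 - 12 = -9

-9


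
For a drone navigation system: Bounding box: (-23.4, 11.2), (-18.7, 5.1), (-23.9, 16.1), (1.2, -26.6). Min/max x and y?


x range: [-23.9, 1.2]
y range: [-26.6, 16.1]
Bounding box: (-23.9,-26.6) to (1.2,16.1)

(-23.9,-26.6) to (1.2,16.1)


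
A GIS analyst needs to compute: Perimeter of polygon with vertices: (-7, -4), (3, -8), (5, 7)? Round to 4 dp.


Sides: (-7, -4)->(3, -8): sqrt(116) = 10.77033, (3, -8)->(5, 7): sqrt(229) = 15.132746, (5, 7)->(-7, -4): sqrt(265) = 16.278821
Sum = 42.181897
Perimeter = 42.1819

42.1819


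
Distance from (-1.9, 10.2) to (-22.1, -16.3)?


dx=-20.2, dy=-26.5
d^2 = (-20.2)^2 + (-26.5)^2 = 1110.29
d = sqrt(1110.29) = 33.321

33.321


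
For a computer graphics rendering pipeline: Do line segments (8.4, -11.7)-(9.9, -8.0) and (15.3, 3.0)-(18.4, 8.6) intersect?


Cross products: d1=-6.93, d2=-3.86, d3=-3.48, d4=-6.55
d1*d2 < 0 and d3*d4 < 0? no

No, they don't intersect


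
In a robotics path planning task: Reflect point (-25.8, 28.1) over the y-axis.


Reflection over y-axis: (x,y) -> (-x,y)
(-25.8, 28.1) -> (25.8, 28.1)

(25.8, 28.1)


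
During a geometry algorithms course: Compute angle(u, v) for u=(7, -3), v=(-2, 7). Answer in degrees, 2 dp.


u.v = -35, |u| = sqrt(58) = 7.6158, |v| = sqrt(53) = 7.2801
cos(theta) = u.v/(|u||v|) = -35/sqrt(3074) = -0.631271
theta = acos(-0.631271) = 129.14 degrees

129.14 degrees


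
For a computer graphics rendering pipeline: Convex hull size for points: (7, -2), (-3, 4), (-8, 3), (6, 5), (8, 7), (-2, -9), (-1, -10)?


Convex hull vertices (CCW): (-8, 3), (-2, -9), (-1, -10), (7, -2), (8, 7)
Count = 5

5


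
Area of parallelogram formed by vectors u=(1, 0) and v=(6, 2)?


|u x v| = |1*2 - 0*6|
= |2 - 0| = 2

2


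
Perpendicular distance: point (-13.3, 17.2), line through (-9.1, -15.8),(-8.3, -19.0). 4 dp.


|cross product| = 12.96
|line direction| = sqrt(10.88) = 3.2985
Distance = 12.96/sqrt(10.88) = 3.9291

3.9291


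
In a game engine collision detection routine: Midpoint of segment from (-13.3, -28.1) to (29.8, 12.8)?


M = (((-13.3)+29.8)/2, ((-28.1)+12.8)/2)
= (8.25, -7.65)

(8.25, -7.65)


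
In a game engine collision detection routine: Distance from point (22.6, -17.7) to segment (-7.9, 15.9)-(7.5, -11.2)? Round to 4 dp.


Project P onto AB: t = 1 (clamped to [0,1])
Closest point on segment: (7.5, -11.2)
Distance: 16.4396

16.4396


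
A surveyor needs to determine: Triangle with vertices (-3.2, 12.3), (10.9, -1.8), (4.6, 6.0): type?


Side lengths squared: AB^2=397.62, BC^2=100.53, CA^2=100.53
Sorted: [100.53, 100.53, 397.62]
By sides: Isosceles, By angles: Obtuse

Isosceles, Obtuse


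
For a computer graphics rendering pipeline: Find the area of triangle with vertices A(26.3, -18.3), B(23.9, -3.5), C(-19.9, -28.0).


Area = |x_A(y_B-y_C) + x_B(y_C-y_A) + x_C(y_A-y_B)|/2
= |644.35 + (-231.83) + 294.52|/2
= 707.04/2 = 353.52

353.52


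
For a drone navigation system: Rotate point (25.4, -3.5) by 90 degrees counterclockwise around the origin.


90° CCW: (x,y) -> (-y, x)
(25.4,-3.5) -> (3.5, 25.4)

(3.5, 25.4)


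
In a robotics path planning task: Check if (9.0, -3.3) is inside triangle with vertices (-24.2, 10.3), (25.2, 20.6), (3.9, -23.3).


Cross products: AB x AP = -1013.8, BC x BP = -202.11, CA x CP = -733.36
All same sign? yes

Yes, inside


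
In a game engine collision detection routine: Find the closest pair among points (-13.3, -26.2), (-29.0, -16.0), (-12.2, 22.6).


d(P0,P1) = 18.7224, d(P0,P2) = 48.8124, d(P1,P2) = 42.0975
Closest: P0 and P1

Closest pair: (-13.3, -26.2) and (-29.0, -16.0), distance = 18.7224


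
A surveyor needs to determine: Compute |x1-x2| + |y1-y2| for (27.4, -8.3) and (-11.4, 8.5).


|27.4-(-11.4)| + |(-8.3)-8.5| = 38.8 + 16.8 = 55.6

55.6


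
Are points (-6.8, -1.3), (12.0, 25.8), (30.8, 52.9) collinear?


Cross product: (12-(-6.8))*(52.9-(-1.3)) - (25.8-(-1.3))*(30.8-(-6.8))
= 0

Yes, collinear


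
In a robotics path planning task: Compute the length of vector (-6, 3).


|u| = sqrt((-6)^2 + 3^2) = sqrt(45) = 6.7082

6.7082


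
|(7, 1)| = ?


|u| = sqrt(7^2 + 1^2) = sqrt(50) = 7.0711

7.0711


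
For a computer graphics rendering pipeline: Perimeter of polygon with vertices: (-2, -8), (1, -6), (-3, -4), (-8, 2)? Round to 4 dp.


Sides: (-2, -8)->(1, -6): sqrt(13) = 3.605551, (1, -6)->(-3, -4): sqrt(20) = 4.472136, (-3, -4)->(-8, 2): sqrt(61) = 7.81025, (-8, 2)->(-2, -8): sqrt(136) = 11.661904
Sum = 27.549841
Perimeter = 27.5498

27.5498


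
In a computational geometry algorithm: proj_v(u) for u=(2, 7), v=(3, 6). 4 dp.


u.v = 48, |v| = sqrt(45) = 6.7082
Scalar projection = u.v / |v| = 48 / sqrt(45) = 7.1554

7.1554


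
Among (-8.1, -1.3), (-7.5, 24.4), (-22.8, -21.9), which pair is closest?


d(P0,P1) = 25.707, d(P0,P2) = 25.3071, d(P1,P2) = 48.7625
Closest: P0 and P2

Closest pair: (-8.1, -1.3) and (-22.8, -21.9), distance = 25.3071


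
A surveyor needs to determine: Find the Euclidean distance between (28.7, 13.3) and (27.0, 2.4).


dx=-1.7, dy=-10.9
d^2 = (-1.7)^2 + (-10.9)^2 = 121.7
d = sqrt(121.7) = 11.0318

11.0318


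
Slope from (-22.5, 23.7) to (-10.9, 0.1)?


slope = (y2-y1)/(x2-x1) = (0.1-23.7)/((-10.9)-(-22.5)) = (-23.6)/11.6 = -2.0345

-2.0345


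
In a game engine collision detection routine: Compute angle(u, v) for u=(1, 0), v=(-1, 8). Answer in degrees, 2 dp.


u.v = -1, |u| = sqrt(1) = 1, |v| = sqrt(65) = 8.0623
cos(theta) = u.v/(|u||v|) = -1/sqrt(65) = -0.124035
theta = acos(-0.124035) = 97.13 degrees

97.13 degrees


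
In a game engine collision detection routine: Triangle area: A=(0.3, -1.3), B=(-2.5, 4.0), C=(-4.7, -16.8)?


Area = |x_A(y_B-y_C) + x_B(y_C-y_A) + x_C(y_A-y_B)|/2
= |6.24 + 38.75 + 24.91|/2
= 69.9/2 = 34.95

34.95


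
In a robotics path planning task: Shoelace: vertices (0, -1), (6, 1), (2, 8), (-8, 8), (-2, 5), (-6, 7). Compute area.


Shoelace sum: (0*1 - 6*(-1)) + (6*8 - 2*1) + (2*8 - (-8)*8) + ((-8)*5 - (-2)*8) + ((-2)*7 - (-6)*5) + ((-6)*(-1) - 0*7)
= 130
Area = |130|/2 = 65

65


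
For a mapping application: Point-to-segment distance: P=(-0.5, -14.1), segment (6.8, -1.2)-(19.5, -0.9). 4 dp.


Project P onto AB: t = 0 (clamped to [0,1])
Closest point on segment: (6.8, -1.2)
Distance: 14.8223

14.8223


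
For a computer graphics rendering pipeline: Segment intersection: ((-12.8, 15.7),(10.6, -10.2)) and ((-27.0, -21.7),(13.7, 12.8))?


Cross products: d1=1032.28, d2=-829.15, d3=-1242.94, d4=618.49
d1*d2 < 0 and d3*d4 < 0? yes

Yes, they intersect


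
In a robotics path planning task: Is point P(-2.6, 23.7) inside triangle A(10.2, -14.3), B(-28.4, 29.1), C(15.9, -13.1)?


Cross products: AB x AP = -911.28, BC x BP = 849.54, CA x CP = -231.96
All same sign? no

No, outside


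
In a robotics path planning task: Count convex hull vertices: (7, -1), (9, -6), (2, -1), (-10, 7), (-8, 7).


Convex hull vertices (CCW): (-10, 7), (9, -6), (7, -1), (-8, 7)
Count = 4

4


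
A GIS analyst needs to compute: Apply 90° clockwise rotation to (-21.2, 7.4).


90° CW: (x,y) -> (y, -x)
(-21.2,7.4) -> (7.4, 21.2)

(7.4, 21.2)


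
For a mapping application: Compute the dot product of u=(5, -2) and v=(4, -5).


u . v = u_x*v_x + u_y*v_y = 5*4 + (-2)*(-5)
= 20 + 10 = 30

30


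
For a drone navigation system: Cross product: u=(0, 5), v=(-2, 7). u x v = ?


u x v = u_x*v_y - u_y*v_x = 0*7 - 5*(-2)
= 0 - (-10) = 10

10


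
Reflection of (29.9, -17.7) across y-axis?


Reflection over y-axis: (x,y) -> (-x,y)
(29.9, -17.7) -> (-29.9, -17.7)

(-29.9, -17.7)


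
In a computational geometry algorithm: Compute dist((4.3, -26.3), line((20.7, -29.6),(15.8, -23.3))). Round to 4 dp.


|cross product| = 87.15
|line direction| = sqrt(63.7) = 7.9812
Distance = 87.15/sqrt(63.7) = 10.9194

10.9194


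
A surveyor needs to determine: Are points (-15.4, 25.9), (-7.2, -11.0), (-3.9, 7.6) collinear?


Cross product: ((-7.2)-(-15.4))*(7.6-25.9) - ((-11)-25.9)*((-3.9)-(-15.4))
= 274.29

No, not collinear


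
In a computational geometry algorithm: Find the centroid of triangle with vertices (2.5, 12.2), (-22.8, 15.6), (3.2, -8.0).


Centroid = ((x_A+x_B+x_C)/3, (y_A+y_B+y_C)/3)
= ((2.5+(-22.8)+3.2)/3, (12.2+15.6+(-8))/3)
= (-5.7, 6.6)

(-5.7, 6.6)


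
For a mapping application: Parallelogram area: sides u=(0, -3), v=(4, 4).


|u x v| = |0*4 - (-3)*4|
= |0 - (-12)| = 12

12


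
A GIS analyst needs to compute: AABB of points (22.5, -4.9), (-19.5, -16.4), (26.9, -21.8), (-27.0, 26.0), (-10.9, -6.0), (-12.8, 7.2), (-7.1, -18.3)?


x range: [-27, 26.9]
y range: [-21.8, 26]
Bounding box: (-27,-21.8) to (26.9,26)

(-27,-21.8) to (26.9,26)


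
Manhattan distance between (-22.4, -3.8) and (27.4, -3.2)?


|(-22.4)-27.4| + |(-3.8)-(-3.2)| = 49.8 + 0.6 = 50.4

50.4


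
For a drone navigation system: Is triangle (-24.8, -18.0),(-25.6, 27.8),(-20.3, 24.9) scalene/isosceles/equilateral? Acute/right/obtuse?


Side lengths squared: AB^2=2098.28, BC^2=36.5, CA^2=1860.66
Sorted: [36.5, 1860.66, 2098.28]
By sides: Scalene, By angles: Obtuse

Scalene, Obtuse


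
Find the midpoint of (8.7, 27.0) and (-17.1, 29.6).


M = ((8.7+(-17.1))/2, (27+29.6)/2)
= (-4.2, 28.3)

(-4.2, 28.3)


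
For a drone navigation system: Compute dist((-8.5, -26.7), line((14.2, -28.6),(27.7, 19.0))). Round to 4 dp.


|cross product| = 1106.17
|line direction| = sqrt(2448.01) = 49.4774
Distance = 1106.17/sqrt(2448.01) = 22.3571

22.3571


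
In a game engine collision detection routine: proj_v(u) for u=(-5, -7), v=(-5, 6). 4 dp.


u.v = -17, |v| = sqrt(61) = 7.8102
Scalar projection = u.v / |v| = -17 / sqrt(61) = -2.1766

-2.1766


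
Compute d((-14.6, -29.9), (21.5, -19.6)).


dx=36.1, dy=10.3
d^2 = 36.1^2 + 10.3^2 = 1409.3
d = sqrt(1409.3) = 37.5406

37.5406


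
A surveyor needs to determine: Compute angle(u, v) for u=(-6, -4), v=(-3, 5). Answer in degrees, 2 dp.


u.v = -2, |u| = sqrt(52) = 7.2111, |v| = sqrt(34) = 5.831
cos(theta) = u.v/(|u||v|) = -2/sqrt(1768) = -0.047565
theta = acos(-0.047565) = 92.73 degrees

92.73 degrees


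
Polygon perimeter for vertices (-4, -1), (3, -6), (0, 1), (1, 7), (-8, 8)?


Sides: (-4, -1)->(3, -6): sqrt(74) = 8.602325, (3, -6)->(0, 1): sqrt(58) = 7.615773, (0, 1)->(1, 7): sqrt(37) = 6.082763, (1, 7)->(-8, 8): sqrt(82) = 9.055385, (-8, 8)->(-4, -1): sqrt(97) = 9.848858
Sum = 41.205104
Perimeter = 41.2051

41.2051


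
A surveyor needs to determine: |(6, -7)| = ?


|u| = sqrt(6^2 + (-7)^2) = sqrt(85) = 9.2195

9.2195


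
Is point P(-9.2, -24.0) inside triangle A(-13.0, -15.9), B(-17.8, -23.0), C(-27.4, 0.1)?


Cross products: AB x AP = 65.86, BC x BP = -189.06, CA x CP = -55.84
All same sign? no

No, outside


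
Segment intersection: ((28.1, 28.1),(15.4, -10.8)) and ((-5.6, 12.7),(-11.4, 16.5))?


Cross products: d1=-217.38, d2=56.5, d3=-1115.35, d4=-1389.23
d1*d2 < 0 and d3*d4 < 0? no

No, they don't intersect


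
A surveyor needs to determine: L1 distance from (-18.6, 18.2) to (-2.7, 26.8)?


|(-18.6)-(-2.7)| + |18.2-26.8| = 15.9 + 8.6 = 24.5

24.5


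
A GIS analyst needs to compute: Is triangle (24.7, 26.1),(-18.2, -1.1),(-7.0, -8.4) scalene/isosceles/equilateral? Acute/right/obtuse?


Side lengths squared: AB^2=2580.25, BC^2=178.73, CA^2=2195.14
Sorted: [178.73, 2195.14, 2580.25]
By sides: Scalene, By angles: Obtuse

Scalene, Obtuse


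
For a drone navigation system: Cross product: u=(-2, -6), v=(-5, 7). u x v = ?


u x v = u_x*v_y - u_y*v_x = (-2)*7 - (-6)*(-5)
= (-14) - 30 = -44

-44


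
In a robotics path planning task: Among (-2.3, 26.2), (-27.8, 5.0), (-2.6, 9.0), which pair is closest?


d(P0,P1) = 33.1616, d(P0,P2) = 17.2026, d(P1,P2) = 25.5155
Closest: P0 and P2

Closest pair: (-2.3, 26.2) and (-2.6, 9.0), distance = 17.2026


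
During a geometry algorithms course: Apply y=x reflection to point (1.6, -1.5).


Reflection over y=x: (x,y) -> (y,x)
(1.6, -1.5) -> (-1.5, 1.6)

(-1.5, 1.6)


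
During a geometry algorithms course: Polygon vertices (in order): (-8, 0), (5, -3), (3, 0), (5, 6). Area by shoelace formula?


Shoelace sum: ((-8)*(-3) - 5*0) + (5*0 - 3*(-3)) + (3*6 - 5*0) + (5*0 - (-8)*6)
= 99
Area = |99|/2 = 49.5

49.5


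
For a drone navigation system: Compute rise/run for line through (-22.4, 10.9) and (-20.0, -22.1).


slope = (y2-y1)/(x2-x1) = ((-22.1)-10.9)/((-20)-(-22.4)) = (-33)/2.4 = -13.75

-13.75


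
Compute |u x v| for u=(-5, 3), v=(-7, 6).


|u x v| = |(-5)*6 - 3*(-7)|
= |(-30) - (-21)| = 9

9


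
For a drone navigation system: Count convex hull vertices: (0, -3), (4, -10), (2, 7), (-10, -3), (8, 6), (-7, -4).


Convex hull vertices (CCW): (-10, -3), (4, -10), (8, 6), (2, 7)
Count = 4

4


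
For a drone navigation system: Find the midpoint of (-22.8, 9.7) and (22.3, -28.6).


M = (((-22.8)+22.3)/2, (9.7+(-28.6))/2)
= (-0.25, -9.45)

(-0.25, -9.45)


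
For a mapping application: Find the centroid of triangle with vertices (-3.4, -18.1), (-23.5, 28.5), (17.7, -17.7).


Centroid = ((x_A+x_B+x_C)/3, (y_A+y_B+y_C)/3)
= (((-3.4)+(-23.5)+17.7)/3, ((-18.1)+28.5+(-17.7))/3)
= (-3.0667, -2.4333)

(-3.0667, -2.4333)


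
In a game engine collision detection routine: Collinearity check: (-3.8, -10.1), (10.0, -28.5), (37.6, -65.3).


Cross product: (10-(-3.8))*((-65.3)-(-10.1)) - ((-28.5)-(-10.1))*(37.6-(-3.8))
= 0

Yes, collinear


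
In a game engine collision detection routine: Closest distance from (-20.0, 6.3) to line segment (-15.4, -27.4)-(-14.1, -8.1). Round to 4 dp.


Project P onto AB: t = 1 (clamped to [0,1])
Closest point on segment: (-14.1, -8.1)
Distance: 15.5618

15.5618


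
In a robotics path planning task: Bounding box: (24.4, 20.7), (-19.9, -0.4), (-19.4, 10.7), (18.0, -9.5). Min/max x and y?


x range: [-19.9, 24.4]
y range: [-9.5, 20.7]
Bounding box: (-19.9,-9.5) to (24.4,20.7)

(-19.9,-9.5) to (24.4,20.7)


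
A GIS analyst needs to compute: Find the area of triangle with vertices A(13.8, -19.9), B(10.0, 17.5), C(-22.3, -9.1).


Area = |x_A(y_B-y_C) + x_B(y_C-y_A) + x_C(y_A-y_B)|/2
= |367.08 + 108 + 834.02|/2
= 1309.1/2 = 654.55

654.55


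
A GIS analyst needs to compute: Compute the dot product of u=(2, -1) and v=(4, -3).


u . v = u_x*v_x + u_y*v_y = 2*4 + (-1)*(-3)
= 8 + 3 = 11

11


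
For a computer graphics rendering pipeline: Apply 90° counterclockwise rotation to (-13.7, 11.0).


90° CCW: (x,y) -> (-y, x)
(-13.7,11) -> (-11, -13.7)

(-11, -13.7)


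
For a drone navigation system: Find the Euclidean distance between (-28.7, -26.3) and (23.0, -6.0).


dx=51.7, dy=20.3
d^2 = 51.7^2 + 20.3^2 = 3084.98
d = sqrt(3084.98) = 55.5426

55.5426


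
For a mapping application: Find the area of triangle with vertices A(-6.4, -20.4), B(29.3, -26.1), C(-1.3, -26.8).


Area = |x_A(y_B-y_C) + x_B(y_C-y_A) + x_C(y_A-y_B)|/2
= |(-4.48) + (-187.52) + (-7.41)|/2
= 199.41/2 = 99.705

99.705


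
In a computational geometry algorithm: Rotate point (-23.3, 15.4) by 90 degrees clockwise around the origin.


90° CW: (x,y) -> (y, -x)
(-23.3,15.4) -> (15.4, 23.3)

(15.4, 23.3)


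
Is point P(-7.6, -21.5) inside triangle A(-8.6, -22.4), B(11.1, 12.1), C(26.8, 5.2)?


Cross products: AB x AP = -16.77, BC x BP = -656.55, CA x CP = -4.26
All same sign? yes

Yes, inside


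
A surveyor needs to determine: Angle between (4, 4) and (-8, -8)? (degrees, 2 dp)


u.v = -64, |u| = sqrt(32) = 5.6569, |v| = sqrt(128) = 11.3137
cos(theta) = u.v/(|u||v|) = -64/sqrt(4096) = -1
theta = acos(-1) = 180 degrees

180 degrees


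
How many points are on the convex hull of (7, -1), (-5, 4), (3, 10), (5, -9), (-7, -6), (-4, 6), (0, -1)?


Convex hull vertices (CCW): (-7, -6), (5, -9), (7, -1), (3, 10), (-4, 6), (-5, 4)
Count = 6

6


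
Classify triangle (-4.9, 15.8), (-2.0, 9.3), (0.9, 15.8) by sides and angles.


Side lengths squared: AB^2=50.66, BC^2=50.66, CA^2=33.64
Sorted: [33.64, 50.66, 50.66]
By sides: Isosceles, By angles: Acute

Isosceles, Acute


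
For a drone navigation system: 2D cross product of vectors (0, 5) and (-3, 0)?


u x v = u_x*v_y - u_y*v_x = 0*0 - 5*(-3)
= 0 - (-15) = 15

15


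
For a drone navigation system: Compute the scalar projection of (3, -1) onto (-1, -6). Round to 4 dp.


u.v = 3, |v| = sqrt(37) = 6.0828
Scalar projection = u.v / |v| = 3 / sqrt(37) = 0.4932

0.4932


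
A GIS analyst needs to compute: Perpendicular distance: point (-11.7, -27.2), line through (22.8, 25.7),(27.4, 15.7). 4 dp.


|cross product| = 588.34
|line direction| = sqrt(121.16) = 11.0073
Distance = 588.34/sqrt(121.16) = 53.4501

53.4501


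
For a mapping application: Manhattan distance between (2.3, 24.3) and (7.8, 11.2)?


|2.3-7.8| + |24.3-11.2| = 5.5 + 13.1 = 18.6

18.6


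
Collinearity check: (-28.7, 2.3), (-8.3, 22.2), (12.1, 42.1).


Cross product: ((-8.3)-(-28.7))*(42.1-2.3) - (22.2-2.3)*(12.1-(-28.7))
= 0

Yes, collinear


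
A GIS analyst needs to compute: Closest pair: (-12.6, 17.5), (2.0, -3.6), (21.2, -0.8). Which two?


d(P0,P1) = 25.6587, d(P0,P2) = 38.4361, d(P1,P2) = 19.4031
Closest: P1 and P2

Closest pair: (2.0, -3.6) and (21.2, -0.8), distance = 19.4031


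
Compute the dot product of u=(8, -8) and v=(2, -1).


u . v = u_x*v_x + u_y*v_y = 8*2 + (-8)*(-1)
= 16 + 8 = 24

24


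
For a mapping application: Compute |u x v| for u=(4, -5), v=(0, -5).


|u x v| = |4*(-5) - (-5)*0|
= |(-20) - 0| = 20

20


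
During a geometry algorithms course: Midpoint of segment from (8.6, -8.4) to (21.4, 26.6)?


M = ((8.6+21.4)/2, ((-8.4)+26.6)/2)
= (15, 9.1)

(15, 9.1)


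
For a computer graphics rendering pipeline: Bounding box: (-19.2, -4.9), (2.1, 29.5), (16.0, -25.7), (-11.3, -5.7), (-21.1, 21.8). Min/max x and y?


x range: [-21.1, 16]
y range: [-25.7, 29.5]
Bounding box: (-21.1,-25.7) to (16,29.5)

(-21.1,-25.7) to (16,29.5)


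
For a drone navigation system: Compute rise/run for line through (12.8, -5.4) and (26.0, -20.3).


slope = (y2-y1)/(x2-x1) = ((-20.3)-(-5.4))/(26-12.8) = (-14.9)/13.2 = -1.1288

-1.1288


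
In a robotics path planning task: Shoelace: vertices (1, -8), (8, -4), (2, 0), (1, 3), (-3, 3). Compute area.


Shoelace sum: (1*(-4) - 8*(-8)) + (8*0 - 2*(-4)) + (2*3 - 1*0) + (1*3 - (-3)*3) + ((-3)*(-8) - 1*3)
= 107
Area = |107|/2 = 53.5

53.5


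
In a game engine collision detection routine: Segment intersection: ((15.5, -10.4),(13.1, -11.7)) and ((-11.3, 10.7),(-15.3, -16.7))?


Cross products: d1=818.72, d2=758.16, d3=-85.48, d4=-24.92
d1*d2 < 0 and d3*d4 < 0? no

No, they don't intersect


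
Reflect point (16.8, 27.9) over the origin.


Reflection over origin: (x,y) -> (-x,-y)
(16.8, 27.9) -> (-16.8, -27.9)

(-16.8, -27.9)


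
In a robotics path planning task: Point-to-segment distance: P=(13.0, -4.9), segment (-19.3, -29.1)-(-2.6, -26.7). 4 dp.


Project P onto AB: t = 1 (clamped to [0,1])
Closest point on segment: (-2.6, -26.7)
Distance: 26.8067

26.8067


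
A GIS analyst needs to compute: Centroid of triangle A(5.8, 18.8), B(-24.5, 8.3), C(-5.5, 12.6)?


Centroid = ((x_A+x_B+x_C)/3, (y_A+y_B+y_C)/3)
= ((5.8+(-24.5)+(-5.5))/3, (18.8+8.3+12.6)/3)
= (-8.0667, 13.2333)

(-8.0667, 13.2333)


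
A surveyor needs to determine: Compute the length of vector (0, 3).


|u| = sqrt(0^2 + 3^2) = sqrt(9) = 3

3


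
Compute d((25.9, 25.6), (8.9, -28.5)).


dx=-17, dy=-54.1
d^2 = (-17)^2 + (-54.1)^2 = 3215.81
d = sqrt(3215.81) = 56.7081

56.7081


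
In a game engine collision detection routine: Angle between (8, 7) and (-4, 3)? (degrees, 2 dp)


u.v = -11, |u| = sqrt(113) = 10.6301, |v| = sqrt(25) = 5
cos(theta) = u.v/(|u||v|) = -11/sqrt(2825) = -0.206959
theta = acos(-0.206959) = 101.94 degrees

101.94 degrees


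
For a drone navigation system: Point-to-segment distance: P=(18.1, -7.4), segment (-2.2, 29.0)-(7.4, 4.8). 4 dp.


Project P onto AB: t = 1 (clamped to [0,1])
Closest point on segment: (7.4, 4.8)
Distance: 16.2274

16.2274


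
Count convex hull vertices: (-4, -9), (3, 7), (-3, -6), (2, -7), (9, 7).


Convex hull vertices (CCW): (-4, -9), (2, -7), (9, 7), (3, 7), (-3, -6)
Count = 5

5


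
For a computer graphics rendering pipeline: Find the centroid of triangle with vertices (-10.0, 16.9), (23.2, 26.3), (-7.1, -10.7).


Centroid = ((x_A+x_B+x_C)/3, (y_A+y_B+y_C)/3)
= (((-10)+23.2+(-7.1))/3, (16.9+26.3+(-10.7))/3)
= (2.0333, 10.8333)

(2.0333, 10.8333)


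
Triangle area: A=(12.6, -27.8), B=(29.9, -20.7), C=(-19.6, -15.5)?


Area = |x_A(y_B-y_C) + x_B(y_C-y_A) + x_C(y_A-y_B)|/2
= |(-65.52) + 367.77 + 139.16|/2
= 441.41/2 = 220.705

220.705


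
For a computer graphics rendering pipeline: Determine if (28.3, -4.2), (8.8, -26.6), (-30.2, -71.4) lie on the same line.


Cross product: (8.8-28.3)*((-71.4)-(-4.2)) - ((-26.6)-(-4.2))*((-30.2)-28.3)
= 0

Yes, collinear


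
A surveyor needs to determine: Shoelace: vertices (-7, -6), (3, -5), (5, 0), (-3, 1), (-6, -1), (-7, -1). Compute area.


Shoelace sum: ((-7)*(-5) - 3*(-6)) + (3*0 - 5*(-5)) + (5*1 - (-3)*0) + ((-3)*(-1) - (-6)*1) + ((-6)*(-1) - (-7)*(-1)) + ((-7)*(-6) - (-7)*(-1))
= 126
Area = |126|/2 = 63

63


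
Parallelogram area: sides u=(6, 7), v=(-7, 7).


|u x v| = |6*7 - 7*(-7)|
= |42 - (-49)| = 91

91
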